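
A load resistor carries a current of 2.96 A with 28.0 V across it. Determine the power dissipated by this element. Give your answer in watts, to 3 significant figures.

82.9 W

Since both terminal voltage and current are stated, P = V I gives the power in one step.
P = 28.0 V × 2.960 A = 82.88 W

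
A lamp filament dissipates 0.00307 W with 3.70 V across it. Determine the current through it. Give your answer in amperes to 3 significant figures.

The two known quantities fix the third via I = P / V.
I = 0.00307 / 3.70 = 0.0008297 A

0.000830 A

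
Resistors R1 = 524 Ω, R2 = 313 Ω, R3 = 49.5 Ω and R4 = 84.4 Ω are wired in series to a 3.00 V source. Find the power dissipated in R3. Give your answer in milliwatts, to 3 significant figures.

In a series string the same current flows through every resistor — find that current, then P = I²R for the one we want.
R_total = 524 + 313 + 49.5 + 84.4 = 970.9 Ω
I = V / R_total = 3.00 / 970.9 = 0.003090 A
P_R3 = I² × R3 = (0.003090)² × 49.5 = 0.0004726 W

0.473 mW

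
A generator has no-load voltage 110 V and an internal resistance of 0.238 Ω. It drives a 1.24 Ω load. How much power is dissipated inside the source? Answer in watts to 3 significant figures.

The internal resistance carries the same current as the load; P_int = I²r.
I = ε / (r + R) = 110 / (0.238 + 1.24) = 74.42 A
P_int = I² r = (74.42)² × 0.238 = 1318 W

1320 W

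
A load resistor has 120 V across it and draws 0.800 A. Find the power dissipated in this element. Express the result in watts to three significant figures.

96.0 W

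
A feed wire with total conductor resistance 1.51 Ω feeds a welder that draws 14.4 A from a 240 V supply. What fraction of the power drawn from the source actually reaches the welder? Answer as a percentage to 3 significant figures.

90.9 %

The feed wire carries the full 14.4 A.
P_line = I² R_line = (14.40)² × 1.51 = 313.1 W
P_source = V I = 240 × 14.40 = 3456 W; P_load = 3143 W
η = P_load / P_source = 3143 / 3456 = 0.9094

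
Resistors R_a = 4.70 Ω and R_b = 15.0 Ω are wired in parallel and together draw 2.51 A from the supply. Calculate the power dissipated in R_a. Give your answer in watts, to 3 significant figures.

Only the total current is stated, so first find the parallel equivalent to get the voltage across the combination.
1/R_eq = 1/4.70 + 1/15.0 ⇒ R_eq = 3.579 Ω
V = I_total × R_eq = 2.510 × 3.579 = 8.982 V
P_R_a = V² / R_a = (8.982)² / 4.70 = 17.17 W

17.2 W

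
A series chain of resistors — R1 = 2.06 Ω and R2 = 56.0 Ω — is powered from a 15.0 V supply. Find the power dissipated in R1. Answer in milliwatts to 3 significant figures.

In a series string the same current flows through every resistor — find that current, then P = I²R for the one we want.
R_total = 2.06 + 56.0 = 58.06 Ω
I = V / R_total = 15.0 / 58.06 = 0.2584 A
P_R1 = I² × R1 = (0.2584)² × 2.06 = 0.1375 W

137 mW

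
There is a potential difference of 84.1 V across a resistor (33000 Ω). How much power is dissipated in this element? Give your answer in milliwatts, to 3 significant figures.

214 mW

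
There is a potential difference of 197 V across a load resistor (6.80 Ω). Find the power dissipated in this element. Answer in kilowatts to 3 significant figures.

V and R are stated; P = V²/R avoids computing the current.
P = (197 V)² / 6.80 Ω = 5707 W

5.71 kW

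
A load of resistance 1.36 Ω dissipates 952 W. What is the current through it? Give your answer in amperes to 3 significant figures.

Inverting the appropriate power form: I = √(P / R).
I = √(952 / 1.36) = 26.46 A

26.5 A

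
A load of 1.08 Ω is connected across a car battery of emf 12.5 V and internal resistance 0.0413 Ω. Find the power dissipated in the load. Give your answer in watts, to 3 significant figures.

With r and R in series, I = ε/(r+R); the load dissipates I²R.
I = ε / (r + R) = 12.5 / (0.0413 + 1.08) = 11.15 A
P_load = I² R = (11.15)² × 1.08 = 134.2 W

134 W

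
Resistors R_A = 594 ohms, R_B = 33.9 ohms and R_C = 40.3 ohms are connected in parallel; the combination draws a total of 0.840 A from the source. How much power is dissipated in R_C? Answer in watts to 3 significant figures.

Only the total current is stated, so first find the parallel equivalent to get the voltage across the combination.
1/R_eq = 1/594 + 1/33.9 + 1/40.3 ⇒ R_eq = 17.86 Ω
V = I_total × R_eq = 0.8400 × 17.86 = 15.00 V
P_R_C = V² / R_C = (15.00)² / 40.3 = 5.584 W

5.58 W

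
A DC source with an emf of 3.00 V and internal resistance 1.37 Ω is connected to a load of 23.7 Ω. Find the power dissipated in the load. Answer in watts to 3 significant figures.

Find the circuit current first, then P = I²R for the load (series elements share I).
I = ε / (r + R) = 3.00 / (1.37 + 23.7) = 0.1197 A
P_load = I² R = (0.1197)² × 23.7 = 0.3394 W

0.339 W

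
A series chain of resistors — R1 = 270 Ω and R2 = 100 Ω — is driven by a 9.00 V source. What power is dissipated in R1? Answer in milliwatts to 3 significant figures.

Series elements share the same current, so find I first, then use P = I²R.
R_total = 270 + 100 = 370.0 Ω
I = V / R_total = 9.00 / 370.0 = 0.02432 A
P_R1 = I² × R1 = (0.02432)² × 270 = 0.1598 W

160 mW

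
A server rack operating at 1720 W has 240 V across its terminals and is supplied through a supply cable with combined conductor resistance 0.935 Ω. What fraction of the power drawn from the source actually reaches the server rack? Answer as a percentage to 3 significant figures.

97.3 %

I = P / V = 1720 / 240 = 7.167 A through the supply cable.
P_line = I² R_line = (7.167)² × 0.935 = 48.02 W
P_source = P_load + P_line = 1720 + 48.02 = 1768 W
η = P_load / P_source = 1720 / 1768 = 0.9728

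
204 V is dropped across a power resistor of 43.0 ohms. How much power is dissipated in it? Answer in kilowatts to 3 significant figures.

With V across and R both known, P = V²/R gives the dissipation directly.
P = (204 V)² / 43.0 Ω = 967.8 W

0.968 kW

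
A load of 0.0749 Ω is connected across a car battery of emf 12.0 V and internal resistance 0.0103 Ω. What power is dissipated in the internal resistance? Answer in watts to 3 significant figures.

204 W

Internal loss is I²r, with I set by the total series resistance r+R.
I = ε / (r + R) = 12.0 / (0.0103 + 0.0749) = 140.8 A
P_int = I² r = (140.8)² × 0.0103 = 204.3 W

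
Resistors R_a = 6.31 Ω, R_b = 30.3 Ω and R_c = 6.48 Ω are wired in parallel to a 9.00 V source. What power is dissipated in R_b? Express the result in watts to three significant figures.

2.67 W

Each parallel branch sees the full supply voltage, so P = V²/R applies directly to the target branch.
P_R_b = V² / R_b = (9.00)² / 30.3 Ω = 2.673 W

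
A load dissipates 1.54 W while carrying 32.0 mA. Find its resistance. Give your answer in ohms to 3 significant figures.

1500 Ω

The two known quantities fix the third via R = P / I².
R = 1.54 / (0.03200)² = 1504 Ω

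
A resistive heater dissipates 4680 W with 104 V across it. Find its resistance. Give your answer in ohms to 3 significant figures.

2.31 Ω

Inverting the appropriate power form: R = V² / P.
R = (104)² / 4680 = 2.311 Ω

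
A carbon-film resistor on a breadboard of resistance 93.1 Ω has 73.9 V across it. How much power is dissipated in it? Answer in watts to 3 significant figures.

With V across and R both known, P = V²/R gives the dissipation directly.
P = (73.9 V)² / 93.1 Ω = 58.66 W

58.7 W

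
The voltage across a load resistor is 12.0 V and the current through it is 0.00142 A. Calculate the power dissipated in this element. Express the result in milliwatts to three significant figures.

17.0 mW

V and I are known directly — P = V I, no intermediate step needed.
P = 12.0 V × 0.001420 A = 0.01704 W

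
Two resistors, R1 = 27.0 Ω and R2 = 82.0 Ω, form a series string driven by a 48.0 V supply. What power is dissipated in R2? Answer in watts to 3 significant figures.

15.9 W

In a series string the same current flows through every resistor — find that current, then P = I²R for the one we want.
R_total = 27.0 + 82.0 = 109.0 Ω
I = V / R_total = 48.0 / 109.0 = 0.4404 A
P_R2 = I² × R2 = (0.4404)² × 82.0 = 15.90 W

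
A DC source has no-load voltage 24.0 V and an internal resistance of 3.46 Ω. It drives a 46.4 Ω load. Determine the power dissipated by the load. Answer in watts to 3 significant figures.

10.8 W

Find the circuit current first, then P = I²R for the load (series elements share I).
I = ε / (r + R) = 24.0 / (3.46 + 46.4) = 0.4813 A
P_load = I² R = (0.4813)² × 46.4 = 10.75 W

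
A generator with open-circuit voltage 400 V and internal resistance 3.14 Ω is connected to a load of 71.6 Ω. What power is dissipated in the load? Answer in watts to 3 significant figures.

2050 W

Find the circuit current first, then P = I²R for the load (series elements share I).
I = ε / (r + R) = 400 / (3.14 + 71.6) = 5.352 A
P_load = I² R = (5.352)² × 71.6 = 2051 W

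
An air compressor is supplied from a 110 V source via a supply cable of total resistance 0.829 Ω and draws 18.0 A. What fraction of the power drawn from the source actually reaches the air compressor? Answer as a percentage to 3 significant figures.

86.4 %

The supply cable carries the full 18.0 A.
P_line = I² R_line = (18.00)² × 0.829 = 268.6 W
P_source = V I = 110 × 18.00 = 1980 W; P_load = 1711 W
η = P_load / P_source = 1711 / 1980 = 0.8643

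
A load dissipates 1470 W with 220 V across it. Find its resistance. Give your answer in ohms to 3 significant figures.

32.9 Ω

The two known quantities fix the third via R = V² / P.
R = (220)² / 1470 = 32.93 Ω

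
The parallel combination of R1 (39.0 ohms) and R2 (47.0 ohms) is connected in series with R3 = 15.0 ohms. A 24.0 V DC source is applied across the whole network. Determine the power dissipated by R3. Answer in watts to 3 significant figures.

Collapse the R1‖R2 pair into one equivalent R_p; then R_p and R3 form a series string.
R_p = (39.0×47.0)/(39.0+47.0) = 21.31 Ω
R_total = R_p + 15.0 = 21.31 + 15.0 = 36.31 Ω
I = V / R_total = 24.0 / 36.31 = 0.6609 A
R3 carries the full series current, so P = I²R.
P_R3 = (0.6609)² × 15.0 = 6.552 W

6.55 W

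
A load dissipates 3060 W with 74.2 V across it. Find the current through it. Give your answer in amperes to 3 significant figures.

The two known quantities fix the third via I = P / V.
I = 3060 / 74.2 = 41.24 A

41.2 A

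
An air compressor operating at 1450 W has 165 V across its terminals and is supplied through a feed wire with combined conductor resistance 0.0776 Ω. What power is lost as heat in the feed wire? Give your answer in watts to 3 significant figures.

5.99 W

The feed wire is a series resistance carrying the load current; its dissipation is I²R_line.
I = P / V = 1450 / 165 = 8.788 A through the feed wire.
P_line = I² R_line = (8.788)² × 0.0776 = 5.993 W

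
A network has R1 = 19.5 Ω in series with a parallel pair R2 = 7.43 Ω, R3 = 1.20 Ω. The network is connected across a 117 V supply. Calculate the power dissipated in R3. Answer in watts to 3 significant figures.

28.9 W

First combine the parallel branches into one equivalent R_p, then R1 + R_p is a series pair.
R_p = (7.43×1.20)/(7.43+1.20) = 1.033 Ω
R_total = 19.5 + 1.033 = 20.53 Ω
I = V / R_total = 117 / 20.53 = 5.698 A
Voltage across the parallel pair: V_p = I × R_p = 5.698 × 1.033 = 5.887 V
R3 sees V_p directly, so P = V_p² / R3.
P_R3 = (5.887)² / 1.20 = 28.88 W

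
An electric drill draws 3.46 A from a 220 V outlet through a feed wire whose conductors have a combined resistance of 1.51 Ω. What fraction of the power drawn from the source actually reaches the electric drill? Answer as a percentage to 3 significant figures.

97.6 %

The feed wire carries the full 3.46 A.
P_line = I² R_line = (3.460)² × 1.51 = 18.08 W
P_source = V I = 220 × 3.460 = 761.2 W; P_load = 743.1 W
η = P_load / P_source = 743.1 / 761.2 = 0.9763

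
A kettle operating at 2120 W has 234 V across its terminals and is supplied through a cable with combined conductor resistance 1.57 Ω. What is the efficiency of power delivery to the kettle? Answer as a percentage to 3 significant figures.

94.3 %

I = P / V = 2120 / 234 = 9.060 A through the cable.
P_line = I² R_line = (9.060)² × 1.57 = 128.9 W
P_source = P_load + P_line = 2120 + 128.9 = 2249 W
η = P_load / P_source = 2120 / 2249 = 0.9427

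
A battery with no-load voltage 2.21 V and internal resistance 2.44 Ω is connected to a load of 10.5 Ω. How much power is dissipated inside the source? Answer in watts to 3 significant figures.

r is in series with the load, so it carries the full circuit current — the loss in it is I²r.
I = ε / (r + R) = 2.21 / (2.44 + 10.5) = 0.1708 A
P_int = I² r = (0.1708)² × 2.44 = 0.07117 W

0.0712 W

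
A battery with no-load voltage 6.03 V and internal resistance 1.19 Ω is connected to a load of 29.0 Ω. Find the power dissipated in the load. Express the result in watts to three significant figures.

1.16 W

With r and R in series, I = ε/(r+R); the load dissipates I²R.
I = ε / (r + R) = 6.03 / (1.19 + 29.0) = 0.1997 A
P_load = I² R = (0.1997)² × 29.0 = 1.157 W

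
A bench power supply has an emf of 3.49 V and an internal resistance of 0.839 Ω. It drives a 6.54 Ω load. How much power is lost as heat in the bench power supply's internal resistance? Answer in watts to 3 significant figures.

0.188 W

r is in series with the load, so it carries the full circuit current — the loss in it is I²r.
I = ε / (r + R) = 3.49 / (0.839 + 6.54) = 0.4730 A
P_int = I² r = (0.4730)² × 0.839 = 0.1877 W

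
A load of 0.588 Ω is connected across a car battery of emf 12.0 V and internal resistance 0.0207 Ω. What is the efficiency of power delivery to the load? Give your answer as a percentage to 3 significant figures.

η = P_load/(P_load+P_int) = I²R/(I²R+I²r) = R/(R+r) — the I² cancels for series elements.
η = R / (R + r) = 0.588 / (0.588 + 0.0207) = 0.9660

96.6 %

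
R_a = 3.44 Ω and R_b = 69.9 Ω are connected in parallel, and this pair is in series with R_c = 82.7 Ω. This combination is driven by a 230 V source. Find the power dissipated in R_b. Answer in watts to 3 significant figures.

Combine R_a and R_b into their parallel equivalent first, reducing the network to two series resistors.
R_p = (3.44×69.9)/(3.44+69.9) = 3.279 Ω
R_total = R_p + 82.7 = 3.279 + 82.7 = 85.98 Ω
I = V / R_total = 230 / 85.98 = 2.675 A
Voltage across the parallel pair: V_p = I × R_p = 2.675 × 3.279 = 8.771 V
Use P = V²/R for R_b with V = V_p.
P_R_b = (8.771)² / 69.9 = 1.100 W

1.10 W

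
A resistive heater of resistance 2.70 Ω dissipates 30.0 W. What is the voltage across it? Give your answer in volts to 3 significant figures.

9.00 V

Inverting the appropriate power form: V = √(P R).
V = √(30.0 × 2.70) = 9.000 V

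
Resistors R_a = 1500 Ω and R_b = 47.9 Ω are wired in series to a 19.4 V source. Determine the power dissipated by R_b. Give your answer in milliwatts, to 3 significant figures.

Series elements share the same current, so find I first, then use P = I²R.
R_total = 1500 + 47.9 = 1548 Ω
I = V / R_total = 19.4 / 1548 = 0.01253 A
P_R_b = I² × R_b = (0.01253)² × 47.9 = 0.007524 W

7.52 mW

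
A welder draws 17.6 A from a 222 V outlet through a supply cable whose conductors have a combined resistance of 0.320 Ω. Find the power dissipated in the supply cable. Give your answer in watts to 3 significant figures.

Only the current and the line resistance are needed for the I²R loss.
The supply cable carries the full 17.6 A.
P_line = I² R_line = (17.60)² × 0.320 = 99.12 W

99.1 W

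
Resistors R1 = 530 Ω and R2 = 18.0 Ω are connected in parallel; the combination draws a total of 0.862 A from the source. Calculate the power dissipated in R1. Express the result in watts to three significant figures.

0.425 W

We need the common branch voltage; get it from I_total × R_eq, then P = V²/R for the branch.
1/R_eq = 1/530 + 1/18.0 ⇒ R_eq = 17.41 Ω
V = I_total × R_eq = 0.8620 × 17.41 = 15.01 V
P_R1 = V² / R1 = (15.01)² / 530 = 0.4249 W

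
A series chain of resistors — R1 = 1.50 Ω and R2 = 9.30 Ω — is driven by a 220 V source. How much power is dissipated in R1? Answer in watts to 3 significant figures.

622 W

Every series element carries the same I. Get I from the total resistance, then P = I² × R1.
R_total = 1.50 + 9.30 = 10.80 Ω
I = V / R_total = 220 / 10.80 = 20.37 A
P_R1 = I² × R1 = (20.37)² × 1.50 = 622.4 W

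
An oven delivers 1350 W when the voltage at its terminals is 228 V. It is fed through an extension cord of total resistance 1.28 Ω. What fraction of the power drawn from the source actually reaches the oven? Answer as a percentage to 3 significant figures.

I = P / V = 1350 / 228 = 5.921 A through the extension cord.
P_line = I² R_line = (5.921)² × 1.28 = 44.88 W
P_source = P_load + P_line = 1350 + 44.88 = 1395 W
η = P_load / P_source = 1350 / 1395 = 0.9678

96.8 %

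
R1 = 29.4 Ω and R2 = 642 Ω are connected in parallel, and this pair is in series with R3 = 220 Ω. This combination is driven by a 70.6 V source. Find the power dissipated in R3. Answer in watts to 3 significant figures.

17.8 W

First find R_p for the parallel pair, then treat R_p + R3 as a series loop.
R_p = (29.4×642)/(29.4+642) = 28.11 Ω
R_total = R_p + 220 = 28.11 + 220 = 248.1 Ω
I = V / R_total = 70.6 / 248.1 = 0.2845 A
All the supply current flows through R3; use P = I²R3.
P_R3 = (0.2845)² × 220 = 17.81 W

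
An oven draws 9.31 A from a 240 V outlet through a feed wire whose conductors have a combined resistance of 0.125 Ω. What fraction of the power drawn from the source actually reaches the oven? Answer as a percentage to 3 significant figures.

99.5 %

The feed wire carries the full 9.31 A.
P_line = I² R_line = (9.310)² × 0.125 = 10.83 W
P_source = V I = 240 × 9.310 = 2234 W; P_load = 2224 W
η = P_load / P_source = 2224 / 2234 = 0.9952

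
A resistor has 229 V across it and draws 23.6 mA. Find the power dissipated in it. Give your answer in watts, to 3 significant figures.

Since both terminal voltage and current are stated, P = V I gives the power in one step.
P = 229 V × 0.02360 A = 5.404 W

5.40 W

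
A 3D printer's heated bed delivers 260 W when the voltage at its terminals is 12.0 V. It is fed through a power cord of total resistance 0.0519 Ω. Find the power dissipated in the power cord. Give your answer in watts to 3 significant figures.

Line loss is just I²R for the cable — we know both I and R_line directly.
I = P / V = 260 / 12.0 = 21.67 A through the power cord.
P_line = I² R_line = (21.67)² × 0.0519 = 24.36 W

24.4 W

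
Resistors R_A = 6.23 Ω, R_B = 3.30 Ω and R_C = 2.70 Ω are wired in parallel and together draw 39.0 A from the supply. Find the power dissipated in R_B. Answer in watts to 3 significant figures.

663 W

The branches share the same voltage, but only the total current is given — find V from the equivalent resistance first.
1/R_eq = 1/6.23 + 1/3.30 + 1/2.70 ⇒ R_eq = 1.199 Ω
V = I_total × R_eq = 39.00 × 1.199 = 46.77 V
P_R_B = V² / R_B = (46.77)² / 3.30 = 662.8 W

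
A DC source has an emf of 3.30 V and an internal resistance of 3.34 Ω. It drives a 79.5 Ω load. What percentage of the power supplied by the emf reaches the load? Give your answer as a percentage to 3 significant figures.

Both r and R carry the same current, so the power split is just the resistance split: η = R/(R+r).
η = R / (R + r) = 79.5 / (79.5 + 3.34) = 0.9597

96.0 %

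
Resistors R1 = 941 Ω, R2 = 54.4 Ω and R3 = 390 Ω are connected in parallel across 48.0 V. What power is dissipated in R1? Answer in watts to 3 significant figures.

2.45 W

Parallel branches share the same voltage; P = V²/R gives the branch power in one step.
P_R1 = V² / R1 = (48.0)² / 941 Ω = 2.448 W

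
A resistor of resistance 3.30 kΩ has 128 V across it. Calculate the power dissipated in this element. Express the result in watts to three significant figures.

4.96 W

We know the drop across the element and its resistance — P = V²/R, one step.
P = (128 V)² / 3300 Ω = 4.965 W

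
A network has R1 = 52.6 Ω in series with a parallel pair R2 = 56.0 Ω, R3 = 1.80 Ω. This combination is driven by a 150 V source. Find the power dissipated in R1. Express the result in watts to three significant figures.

401 W

Replace R2 and R3 with their parallel equivalent so the circuit becomes R1 in series with R_p.
R_p = (56.0×1.80)/(56.0+1.80) = 1.744 Ω
R_total = 52.6 + 1.744 = 54.34 Ω
I = V / R_total = 150 / 54.34 = 2.760 A
The full supply current passes through R1: P = I²R.
P_R1 = (2.760)² × 52.6 = 400.7 W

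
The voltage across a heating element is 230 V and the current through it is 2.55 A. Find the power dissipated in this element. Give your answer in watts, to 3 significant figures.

586 W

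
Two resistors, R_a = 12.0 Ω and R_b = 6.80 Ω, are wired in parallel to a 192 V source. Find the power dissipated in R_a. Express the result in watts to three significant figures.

R_a sits directly across the source, so P = V²/R with V = 192 V.
P_R_a = V² / R_a = (192)² / 12.0 Ω = 3072 W

3070 W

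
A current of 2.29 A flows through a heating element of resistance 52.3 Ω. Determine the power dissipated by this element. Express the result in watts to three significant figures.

274 W

With I and R stated, P = I²R applies in one step.
P = (2.290 A)² × 52.3 Ω = 274.3 W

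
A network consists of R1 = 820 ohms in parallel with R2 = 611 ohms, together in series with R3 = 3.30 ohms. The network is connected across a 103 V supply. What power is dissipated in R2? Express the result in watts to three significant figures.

First find R_p for the parallel pair, then treat R_p + R3 as a series loop.
R_p = (820×611)/(820+611) = 350.1 Ω
R_total = R_p + 3.30 = 350.1 + 3.30 = 353.4 Ω
I = V / R_total = 103 / 353.4 = 0.2914 A
Voltage across the parallel pair: V_p = I × R_p = 0.2914 × 350.1 = 102.0 V
R2 sits across V_p; its power is V_p²/R.
P_R2 = (102.0)² / 611 = 17.04 W

17.0 W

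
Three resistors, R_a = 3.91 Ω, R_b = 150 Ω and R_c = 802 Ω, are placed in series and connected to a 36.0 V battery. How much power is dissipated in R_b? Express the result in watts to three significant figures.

Every series element carries the same I. Get I from the total resistance, then P = I² × R_b.
R_total = 3.91 + 150 + 802 = 955.9 Ω
I = V / R_total = 36.0 / 955.9 = 0.03766 A
P_R_b = I² × R_b = (0.03766)² × 150 = 0.2127 W

0.213 W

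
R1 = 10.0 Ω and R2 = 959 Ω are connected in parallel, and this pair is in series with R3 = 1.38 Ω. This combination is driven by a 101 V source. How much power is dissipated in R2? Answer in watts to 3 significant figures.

8.19 W

Combine R1 and R2 into their parallel equivalent first, reducing the network to two series resistors.
R_p = (10.0×959)/(10.0+959) = 9.897 Ω
R_total = R_p + 1.38 = 9.897 + 1.38 = 11.28 Ω
I = V / R_total = 101 / 11.28 = 8.956 A
Voltage across the parallel pair: V_p = I × R_p = 8.956 × 9.897 = 88.64 V
Use P = V²/R for R2 with V = V_p.
P_R2 = (88.64)² / 959 = 8.193 W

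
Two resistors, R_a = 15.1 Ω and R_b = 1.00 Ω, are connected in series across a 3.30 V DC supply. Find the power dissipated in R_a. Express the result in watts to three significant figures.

0.634 W

In a series string the same current flows through every resistor — find that current, then P = I²R for the one we want.
R_total = 15.1 + 1.00 = 16.10 Ω
I = V / R_total = 3.30 / 16.10 = 0.2050 A
P_R_a = I² × R_a = (0.2050)² × 15.1 = 0.6344 W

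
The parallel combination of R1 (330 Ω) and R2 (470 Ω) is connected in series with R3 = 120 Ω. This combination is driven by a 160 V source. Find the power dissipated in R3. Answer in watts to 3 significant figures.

First find R_p for the parallel pair, then treat R_p + R3 as a series loop.
R_p = (330×470)/(330+470) = 193.9 Ω
R_total = R_p + 120 = 193.9 + 120 = 313.9 Ω
I = V / R_total = 160 / 313.9 = 0.5098 A
All the supply current flows through R3; use P = I²R3.
P_R3 = (0.5098)² × 120 = 31.18 W

31.2 W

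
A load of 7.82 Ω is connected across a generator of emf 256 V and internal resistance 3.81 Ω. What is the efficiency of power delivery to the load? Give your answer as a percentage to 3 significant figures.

67.2 %

Efficiency is P_load / P_total. With a series r and R sharing the same I, P = I²R for each, so η = R/(R+r).
η = R / (R + r) = 7.82 / (7.82 + 3.81) = 0.6724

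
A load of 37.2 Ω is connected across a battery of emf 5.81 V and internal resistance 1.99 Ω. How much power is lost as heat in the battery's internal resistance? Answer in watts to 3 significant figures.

0.0437 W

The internal resistance carries the same current as the load; P_int = I²r.
I = ε / (r + R) = 5.81 / (1.99 + 37.2) = 0.1483 A
P_int = I² r = (0.1483)² × 1.99 = 0.04374 W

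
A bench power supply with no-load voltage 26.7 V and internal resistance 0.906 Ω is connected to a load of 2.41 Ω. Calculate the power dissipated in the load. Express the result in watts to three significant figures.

With r and R in series, I = ε/(r+R); the load dissipates I²R.
I = ε / (r + R) = 26.7 / (0.906 + 2.41) = 8.052 A
P_load = I² R = (8.052)² × 2.41 = 156.2 W

156 W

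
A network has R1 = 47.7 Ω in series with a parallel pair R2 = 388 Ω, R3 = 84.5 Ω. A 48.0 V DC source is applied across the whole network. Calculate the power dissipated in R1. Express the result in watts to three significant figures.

8.02 W

Collapse R2‖R3 to a single equivalent, reducing the network to two series elements.
R_p = (388×84.5)/(388+84.5) = 69.39 Ω
R_total = 47.7 + 69.39 = 117.1 Ω
I = V / R_total = 48.0 / 117.1 = 0.4099 A
All the current flows through R1; use P = I²R.
P_R1 = (0.4099)² × 47.7 = 8.016 W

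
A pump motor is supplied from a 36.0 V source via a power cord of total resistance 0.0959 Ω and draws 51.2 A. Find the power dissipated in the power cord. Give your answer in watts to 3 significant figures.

251 W

Only the current and the line resistance are needed for the I²R loss.
The power cord carries the full 51.2 A.
P_line = I² R_line = (51.20)² × 0.0959 = 251.4 W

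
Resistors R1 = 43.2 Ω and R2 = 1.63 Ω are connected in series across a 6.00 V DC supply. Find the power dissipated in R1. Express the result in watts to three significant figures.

Series elements share the same current, so find I first, then use P = I²R.
R_total = 43.2 + 1.63 = 44.83 Ω
I = V / R_total = 6.00 / 44.83 = 0.1338 A
P_R1 = I² × R1 = (0.1338)² × 43.2 = 0.7738 W

0.774 W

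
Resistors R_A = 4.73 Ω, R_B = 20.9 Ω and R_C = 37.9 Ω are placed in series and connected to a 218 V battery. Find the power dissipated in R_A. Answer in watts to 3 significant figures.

Series elements share the same current, so find I first, then use P = I²R.
R_total = 4.73 + 20.9 + 37.9 = 63.53 Ω
I = V / R_total = 218 / 63.53 = 3.431 A
P_R_A = I² × R_A = (3.431)² × 4.73 = 55.70 W

55.7 W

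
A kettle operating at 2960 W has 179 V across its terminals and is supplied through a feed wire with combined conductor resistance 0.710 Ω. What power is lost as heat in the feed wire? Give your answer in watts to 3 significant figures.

Only the current and the line resistance are needed for the I²R loss.
I = P / V = 2960 / 179 = 16.54 A through the feed wire.
P_line = I² R_line = (16.54)² × 0.710 = 194.1 W

194 W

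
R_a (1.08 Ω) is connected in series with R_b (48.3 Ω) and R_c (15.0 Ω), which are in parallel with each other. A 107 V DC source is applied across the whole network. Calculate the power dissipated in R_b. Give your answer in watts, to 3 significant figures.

198 W

Collapse R_b‖R_c to a single equivalent, reducing the network to two series elements.
R_p = (48.3×15.0)/(48.3+15.0) = 11.45 Ω
R_total = 1.08 + 11.45 = 12.53 Ω
I = V / R_total = 107 / 12.53 = 8.543 A
Voltage across the parallel pair: V_p = I × R_p = 8.543 × 11.45 = 97.77 V
With V_p across R_b, its power is V_p²/R_b.
P_R_b = (97.77)² / 48.3 = 197.9 W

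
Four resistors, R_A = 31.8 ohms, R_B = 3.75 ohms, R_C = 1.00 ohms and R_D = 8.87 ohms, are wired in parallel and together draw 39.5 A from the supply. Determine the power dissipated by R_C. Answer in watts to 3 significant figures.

784 W

We need the common branch voltage; get it from I_total × R_eq, then P = V²/R for the branch.
1/R_eq = 1/31.8 + 1/3.75 + 1/1.00 + 1/8.87 ⇒ R_eq = 0.7088 Ω
V = I_total × R_eq = 39.50 × 0.7088 = 28.00 V
P_R_C = V² / R_C = (28.00)² / 1.00 = 783.8 W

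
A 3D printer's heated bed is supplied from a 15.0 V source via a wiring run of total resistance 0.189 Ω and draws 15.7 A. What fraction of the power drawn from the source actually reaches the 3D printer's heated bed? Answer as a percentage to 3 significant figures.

The wiring run carries the full 15.7 A.
P_line = I² R_line = (15.70)² × 0.189 = 46.59 W
P_source = V I = 15.0 × 15.70 = 235.5 W; P_load = 188.9 W
η = P_load / P_source = 188.9 / 235.5 = 0.8022

80.2 %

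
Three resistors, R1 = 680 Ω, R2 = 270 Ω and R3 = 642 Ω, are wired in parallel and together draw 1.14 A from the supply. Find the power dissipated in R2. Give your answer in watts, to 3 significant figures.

106 W

Only the total current is stated, so first find the parallel equivalent to get the voltage across the combination.
1/R_eq = 1/680 + 1/270 + 1/642 ⇒ R_eq = 148.5 Ω
V = I_total × R_eq = 1.140 × 148.5 = 169.3 V
P_R2 = V² / R2 = (169.3)² / 270 = 106.2 W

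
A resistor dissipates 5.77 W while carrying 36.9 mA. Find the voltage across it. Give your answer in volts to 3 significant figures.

156 V

Inverting the appropriate power form: V = P / I.
V = 5.77 / 0.03690 = 156.4 V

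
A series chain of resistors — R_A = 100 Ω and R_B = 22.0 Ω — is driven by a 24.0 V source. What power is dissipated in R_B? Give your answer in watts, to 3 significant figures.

0.851 W

Series elements share the same current, so find I first, then use P = I²R.
R_total = 100 + 22.0 = 122.0 Ω
I = V / R_total = 24.0 / 122.0 = 0.1967 A
P_R_B = I² × R_B = (0.1967)² × 22.0 = 0.8514 W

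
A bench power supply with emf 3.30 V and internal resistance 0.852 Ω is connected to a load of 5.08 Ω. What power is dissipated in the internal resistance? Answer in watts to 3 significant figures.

The source's internal resistance is just another series element carrying I; its dissipation is I²r.
I = ε / (r + R) = 3.30 / (0.852 + 5.08) = 0.5563 A
P_int = I² r = (0.5563)² × 0.852 = 0.2637 W

0.264 W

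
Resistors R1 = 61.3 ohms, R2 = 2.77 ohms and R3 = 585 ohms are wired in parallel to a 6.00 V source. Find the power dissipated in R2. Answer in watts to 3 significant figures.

R2 sits directly across the source, so P = V²/R with V = 6.00 V.
P_R2 = V² / R2 = (6.00)² / 2.77 Ω = 13.00 W

13.0 W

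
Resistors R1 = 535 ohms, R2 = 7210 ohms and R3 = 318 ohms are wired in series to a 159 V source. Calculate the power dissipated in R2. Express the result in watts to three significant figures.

In a series string the same current flows through every resistor — find that current, then P = I²R for the one we want.
R_total = 535 + 7210 + 318 = 8063 Ω
I = V / R_total = 159 / 8063 = 0.01972 A
P_R2 = I² × R2 = (0.01972)² × 7210 = 2.804 W

2.80 W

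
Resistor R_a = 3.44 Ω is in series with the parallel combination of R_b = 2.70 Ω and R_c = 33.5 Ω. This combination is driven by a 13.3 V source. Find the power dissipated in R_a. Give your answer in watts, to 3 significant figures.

17.3 W

Replace R_b and R_c with their parallel equivalent so the circuit becomes R_a in series with R_p.
R_p = (2.70×33.5)/(2.70+33.5) = 2.499 Ω
R_total = 3.44 + 2.499 = 5.939 Ω
I = V / R_total = 13.3 / 5.939 = 2.240 A
R_a is in the main series path, so its power is I²R_a.
P_R_a = (2.240)² × 3.44 = 17.25 W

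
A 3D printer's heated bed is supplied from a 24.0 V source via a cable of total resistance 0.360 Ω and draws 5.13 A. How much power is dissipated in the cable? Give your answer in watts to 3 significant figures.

9.47 W

Line loss is just I²R for the cable — we know both I and R_line directly.
The cable carries the full 5.13 A.
P_line = I² R_line = (5.130)² × 0.360 = 9.474 W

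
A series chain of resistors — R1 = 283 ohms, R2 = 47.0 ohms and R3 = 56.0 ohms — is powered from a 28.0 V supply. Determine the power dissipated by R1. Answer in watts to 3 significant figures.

1.49 W

The current is common to all series resistors; compute it, then apply P = I²R for the target.
R_total = 283 + 47.0 + 56.0 = 386.0 Ω
I = V / R_total = 28.0 / 386.0 = 0.07254 A
P_R1 = I² × R1 = (0.07254)² × 283 = 1.489 W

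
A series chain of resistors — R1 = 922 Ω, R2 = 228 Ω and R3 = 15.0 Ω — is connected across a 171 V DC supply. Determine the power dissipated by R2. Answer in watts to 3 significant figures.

4.91 W

In a series string the same current flows through every resistor — find that current, then P = I²R for the one we want.
R_total = 922 + 228 + 15.0 = 1165 Ω
I = V / R_total = 171 / 1165 = 0.1468 A
P_R2 = I² × R2 = (0.1468)² × 228 = 4.912 W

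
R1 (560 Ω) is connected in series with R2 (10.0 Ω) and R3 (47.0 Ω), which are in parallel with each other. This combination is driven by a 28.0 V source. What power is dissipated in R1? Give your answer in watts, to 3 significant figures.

First combine the parallel branches into one equivalent R_p, then R1 + R_p is a series pair.
R_p = (10.0×47.0)/(10.0+47.0) = 8.246 Ω
R_total = 560 + 8.246 = 568.2 Ω
I = V / R_total = 28.0 / 568.2 = 0.04927 A
R1 is in the main series path, so its power is I²R1.
P_R1 = (0.04927)² × 560 = 1.360 W

1.36 W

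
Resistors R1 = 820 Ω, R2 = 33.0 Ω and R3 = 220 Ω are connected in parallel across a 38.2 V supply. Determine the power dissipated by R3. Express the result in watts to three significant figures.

6.63 W

Each parallel branch sees the full supply voltage, so P = V²/R applies directly to the target branch.
P_R3 = V² / R3 = (38.2)² / 220 Ω = 6.633 W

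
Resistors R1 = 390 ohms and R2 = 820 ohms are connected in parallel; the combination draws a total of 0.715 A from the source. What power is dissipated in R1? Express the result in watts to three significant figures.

We need the common branch voltage; get it from I_total × R_eq, then P = V²/R for the branch.
1/R_eq = 1/390 + 1/820 ⇒ R_eq = 264.3 Ω
V = I_total × R_eq = 0.7150 × 264.3 = 189.0 V
P_R1 = V² / R1 = (189.0)² / 390 = 91.57 W

91.6 W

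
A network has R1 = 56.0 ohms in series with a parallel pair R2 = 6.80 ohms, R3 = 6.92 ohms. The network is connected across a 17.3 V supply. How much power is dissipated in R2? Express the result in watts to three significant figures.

0.147 W

Collapse R2‖R3 to a single equivalent, reducing the network to two series elements.
R_p = (6.80×6.92)/(6.80+6.92) = 3.430 Ω
R_total = 56.0 + 3.430 = 59.43 Ω
I = V / R_total = 17.3 / 59.43 = 0.2911 A
Voltage across the parallel pair: V_p = I × R_p = 0.2911 × 3.430 = 0.9984 V
With V_p across R2, its power is V_p²/R2.
P_R2 = (0.9984)² / 6.80 = 0.1466 W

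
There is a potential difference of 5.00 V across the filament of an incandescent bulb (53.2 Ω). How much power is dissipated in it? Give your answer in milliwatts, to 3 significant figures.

Voltage and resistance are given, so P = V²/R is the one-step route.
P = (5.00 V)² / 53.2 Ω = 0.4699 W

470 mW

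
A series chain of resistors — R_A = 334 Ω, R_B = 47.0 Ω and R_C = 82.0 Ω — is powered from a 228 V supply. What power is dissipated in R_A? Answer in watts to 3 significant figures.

81.0 W

Series elements share the same current, so find I first, then use P = I²R.
R_total = 334 + 47.0 + 82.0 = 463.0 Ω
I = V / R_total = 228 / 463.0 = 0.4924 A
P_R_A = I² × R_A = (0.4924)² × 334 = 80.99 W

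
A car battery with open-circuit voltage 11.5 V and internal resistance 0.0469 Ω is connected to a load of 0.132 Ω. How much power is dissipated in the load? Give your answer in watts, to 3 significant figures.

The internal resistance and the load are in series, so the same I flows through both; get I from ε/(r+R), then I²R for the load.
I = ε / (r + R) = 11.5 / (0.0469 + 0.132) = 64.28 A
P_load = I² R = (64.28)² × 0.132 = 545.4 W

545 W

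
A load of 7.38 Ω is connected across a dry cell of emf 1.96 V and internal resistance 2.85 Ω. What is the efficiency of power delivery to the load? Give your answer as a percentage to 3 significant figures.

Both r and R carry the same current, so the power split is just the resistance split: η = R/(R+r).
η = R / (R + r) = 7.38 / (7.38 + 2.85) = 0.7214

72.1 %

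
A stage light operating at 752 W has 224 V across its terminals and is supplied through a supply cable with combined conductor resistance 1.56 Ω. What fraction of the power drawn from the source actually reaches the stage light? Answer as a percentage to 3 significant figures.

I = P / V = 752 / 224 = 3.357 A through the supply cable.
P_line = I² R_line = (3.357)² × 1.56 = 17.58 W
P_source = P_load + P_line = 752.0 + 17.58 = 769.6 W
η = P_load / P_source = 752.0 / 769.6 = 0.9772

97.7 %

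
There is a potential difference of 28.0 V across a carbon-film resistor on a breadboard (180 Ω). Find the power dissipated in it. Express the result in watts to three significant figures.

V and R are stated; P = V²/R avoids computing the current.
P = (28.0 V)² / 180 Ω = 4.356 W

4.36 W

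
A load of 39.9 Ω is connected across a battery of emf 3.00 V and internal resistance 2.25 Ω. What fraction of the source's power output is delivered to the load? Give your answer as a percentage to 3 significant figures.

Both r and R carry the same current, so the power split is just the resistance split: η = R/(R+r).
η = R / (R + r) = 39.9 / (39.9 + 2.25) = 0.9466

94.7 %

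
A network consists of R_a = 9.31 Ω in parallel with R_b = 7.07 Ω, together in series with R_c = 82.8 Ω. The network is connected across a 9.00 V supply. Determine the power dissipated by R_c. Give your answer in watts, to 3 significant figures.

0.890 W

Combine R_a and R_b into their parallel equivalent first, reducing the network to two series resistors.
R_p = (9.31×7.07)/(9.31+7.07) = 4.018 Ω
R_total = R_p + 82.8 = 4.018 + 82.8 = 86.82 Ω
I = V / R_total = 9.00 / 86.82 = 0.1037 A
R_c carries the full series current, so P = I²R.
P_R_c = (0.1037)² × 82.8 = 0.8898 W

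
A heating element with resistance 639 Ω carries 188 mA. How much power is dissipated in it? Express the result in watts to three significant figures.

Knowing I and R, the power is just I²R — no need to find V first.
P = (0.1880 A)² × 639 Ω = 22.58 W

22.6 W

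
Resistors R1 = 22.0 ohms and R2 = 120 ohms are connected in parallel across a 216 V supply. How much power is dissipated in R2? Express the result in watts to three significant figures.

R2 sits directly across the source, so P = V²/R with V = 216 V.
P_R2 = V² / R2 = (216)² / 120 Ω = 388.8 W

389 W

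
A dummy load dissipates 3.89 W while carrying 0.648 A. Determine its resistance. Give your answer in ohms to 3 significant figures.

Rearranging the power relation for the two known quantities gives R = P / I².
R = 3.89 / (0.6480)² = 9.264 Ω

9.26 Ω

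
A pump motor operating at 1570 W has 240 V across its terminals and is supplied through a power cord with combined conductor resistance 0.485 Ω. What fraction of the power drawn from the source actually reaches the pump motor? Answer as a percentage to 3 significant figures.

I = P / V = 1570 / 240 = 6.542 A through the power cord.
P_line = I² R_line = (6.542)² × 0.485 = 20.75 W
P_source = P_load + P_line = 1570 + 20.75 = 1591 W
η = P_load / P_source = 1570 / 1591 = 0.9870

98.7 %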